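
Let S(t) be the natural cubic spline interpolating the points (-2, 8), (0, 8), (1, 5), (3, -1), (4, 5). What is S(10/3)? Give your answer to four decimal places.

Put m_i = S'' at the i-th knot. Here h = (2, 1, 2, 1) and Δ = (0, -3, -3, 6), so the interior equations h_(i-1)·m_(i-1) + 2(h_(i-1)+h_i)·m_i + h_i·m_(i+1) = 6(Δ_i − Δ_(i-1)) read
  2·m_0 + 6·m_1 + 1·m_2 = 6(Δ_1 - Δ_0) = -18
  1·m_1 + 6·m_2 + 2·m_3 = 6(Δ_2 - Δ_1) = 0
  2·m_2 + 6·m_3 + 1·m_4 = 6(Δ_3 - Δ_2) = 54
Natural end conditions: m_0 = m_4 = 0.
Forward elimination and back-substitution give m_0 = 0, m_1 = -78/31, m_2 = -90/31, m_3 = 309/31, m_4 = 0.
On [3, 4], S(t) = -1 + 83/31·(t - 3) + 309/62·(t - 3)² - 103/62·(t - 3)³.
With (t - 3) = 1/3: S(10/3) = 322/837.

0.3847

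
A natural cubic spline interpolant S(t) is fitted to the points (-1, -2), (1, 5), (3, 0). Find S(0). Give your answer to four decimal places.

2.6250

Write m_i for S''(x_i). With h_i = 2, 2 and divided differences Δ_i = 7/2, -5/2, the continuity of S' gives the tridiagonal system
  2·m_0 + 8·m_1 + 2·m_2 = 6(Δ_1 - Δ_0) = -36
Natural end conditions: m_0 = m_2 = 0.
Solving the tridiagonal system: m_0 = 0, m_1 = -9/2, m_2 = 0.
On [-1, 1], S(t) = -2 + 5·(t + 1) + 0·(t + 1)² - 3/8·(t + 1)³.
With (t + 1) = 1: S(0) = 21/8.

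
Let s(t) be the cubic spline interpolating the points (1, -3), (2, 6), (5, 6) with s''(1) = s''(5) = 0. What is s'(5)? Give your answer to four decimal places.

-3.3750

Put σ_i = s'' at the i-th knot. Here h = (1, 3) and Δ = (9, 0), so the interior equations h_(i-1)·σ_(i-1) + 2(h_(i-1)+h_i)·σ_i + h_i·σ_(i+1) = 6(Δ_i − Δ_(i-1)) read
  1·σ_0 + 8·σ_1 + 3·σ_2 = 6(Δ_1 - Δ_0) = -54
Natural end conditions: σ_0 = σ_2 = 0.
Hence σ_0 = 0, σ_1 = -27/4, σ_2 = 0.
On [2, 5], s'(t) = b_1 + 2c_1·(t - 2) + 3d_1·(t - 2)² with b_1 = Δ_1 - h_1(2σ_1 + σ_2)/6 = 27/4, c_1 = σ_1/2 = -27/8, d_1 = (σ_2 - σ_1)/(6h_1) = 3/8. So s'(5) = -27/8.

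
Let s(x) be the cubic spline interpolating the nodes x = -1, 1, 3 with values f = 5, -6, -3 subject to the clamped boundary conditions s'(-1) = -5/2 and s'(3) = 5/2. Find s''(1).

Put σ_i = s'' at the i-th knot. Here h = (2, 2) and Δ = (-11/2, 3/2), so the interior equations h_(i-1)·σ_(i-1) + 2(h_(i-1)+h_i)·σ_i + h_i·σ_(i+1) = 6(Δ_i − Δ_(i-1)) read
  2·σ_0 + 8·σ_1 + 2·σ_2 = 6(Δ_1 - Δ_0) = 42
Clamped end conditions give two more equations: 2h_0·σ_0 + h_0·σ_1 = 6(Δ_0 - s'(-1)) = -18 and h_1·σ_1 + 2h_1·σ_2 = 6(s'(3) - Δ_1) = 6.
Forward elimination and back-substitution give σ_0 = -17/2, σ_1 = 8, σ_2 = -5/2.

8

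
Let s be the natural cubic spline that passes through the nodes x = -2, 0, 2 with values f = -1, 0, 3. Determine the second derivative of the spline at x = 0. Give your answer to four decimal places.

Let m_i = s''(x_i). Step sizes h_i = 2, 2; slopes of the chords Δ_i = (y_(i+1) - y_i)/h_i = 1/2, 3/2.
  2·m_0 + 8·m_1 + 2·m_2 = 6(Δ_1 - Δ_0) = 6
Natural end conditions: m_0 = m_2 = 0.
Solving: m_0 = 0, m_1 = 3/4, m_2 = 0.

0.7500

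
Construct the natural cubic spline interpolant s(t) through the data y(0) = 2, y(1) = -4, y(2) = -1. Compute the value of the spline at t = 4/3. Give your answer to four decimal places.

Let σ_i = s''(x_i). Step sizes h_i = 1, 1; slopes of the chords Δ_i = (y_(i+1) - y_i)/h_i = -6, 3.
  1·σ_0 + 4·σ_1 + 1·σ_2 = 6(Δ_1 - Δ_0) = 54
Natural end conditions: σ_0 = σ_2 = 0.
Forward elimination and back-substitution give σ_0 = 0, σ_1 = 27/2, σ_2 = 0.
On [1, 2], s(t) = -4 - 3/2·(t - 1) + 27/4·(t - 1)² - 9/4·(t - 1)³.
With (t - 1) = 1/3: s(4/3) = -23/6.

-3.8333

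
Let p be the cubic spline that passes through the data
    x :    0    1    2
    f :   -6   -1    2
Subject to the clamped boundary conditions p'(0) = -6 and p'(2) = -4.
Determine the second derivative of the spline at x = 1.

Write σ_i for p''(x_i). With h_i = 1, 1 and divided differences Δ_i = 5, 3, the continuity of p' gives the tridiagonal system
  1·σ_0 + 4·σ_1 + 1·σ_2 = 6(Δ_1 - Δ_0) = -12
Clamped end conditions give two more equations: 2h_0·σ_0 + h_0·σ_1 = 6(Δ_0 - p'(0)) = 66 and h_1·σ_1 + 2h_1·σ_2 = 6(p'(2) - Δ_1) = -42.
Hence σ_0 = 37, σ_1 = -8, σ_2 = -17.

-8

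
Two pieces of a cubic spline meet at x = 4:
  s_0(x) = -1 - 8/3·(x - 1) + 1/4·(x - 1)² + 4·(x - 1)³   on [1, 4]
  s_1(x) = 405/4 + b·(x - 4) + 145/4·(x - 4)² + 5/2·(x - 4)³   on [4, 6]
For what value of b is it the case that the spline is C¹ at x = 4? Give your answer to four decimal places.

s_0'(x) = -8/3 + 1/2·(x - 1) + 12·(x - 1)², so s_0'(4) = 641/6. On the right, s_1'(4) = b, so b = 641/6.

106.8333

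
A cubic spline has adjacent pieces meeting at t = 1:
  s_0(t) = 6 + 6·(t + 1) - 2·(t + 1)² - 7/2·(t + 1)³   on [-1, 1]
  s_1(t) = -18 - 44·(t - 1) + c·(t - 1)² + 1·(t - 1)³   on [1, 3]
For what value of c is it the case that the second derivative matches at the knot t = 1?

-23

s_0''(t) = -4 - 21·(t + 1), so s_0''(1) = -46. On the right, s_1''(1) = 2c, so c = -23.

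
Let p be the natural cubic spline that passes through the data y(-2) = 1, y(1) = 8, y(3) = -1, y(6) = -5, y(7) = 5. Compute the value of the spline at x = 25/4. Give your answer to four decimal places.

-2.9607

Let M_i = p''(x_i). Step sizes h_i = 3, 2, 3, 1; slopes of the chords Δ_i = (y_(i+1) - y_i)/h_i = 7/3, -9/2, -4/3, 10.
  3·M_0 + 10·M_1 + 2·M_2 = 6(Δ_1 - Δ_0) = -41
  2·M_1 + 10·M_2 + 3·M_3 = 6(Δ_2 - Δ_1) = 19
  3·M_2 + 8·M_3 + 1·M_4 = 6(Δ_3 - Δ_2) = 68
Natural end conditions: M_0 = M_4 = 0.
Solving: M_0 = 0, M_1 = -2807/678, M_2 = 68/339, M_3 = 952/113, M_4 = 0.
On [6, 7], p(x) = -5 + 2438/339·(x - 6) + 476/113·(x - 6)² - 476/339·(x - 6)³.
With (x - 6) = 1/4: p(25/4) = -5353/1808.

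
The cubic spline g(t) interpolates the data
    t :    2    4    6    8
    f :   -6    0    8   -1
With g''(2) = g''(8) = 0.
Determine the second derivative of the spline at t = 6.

-7

Put M_i = g'' at the i-th knot. Here h = (2, 2, 2) and Δ = (3, 4, -9/2), so the interior equations h_(i-1)·M_(i-1) + 2(h_(i-1)+h_i)·M_i + h_i·M_(i+1) = 6(Δ_i − Δ_(i-1)) read
  2·M_0 + 8·M_1 + 2·M_2 = 6(Δ_1 - Δ_0) = 6
  2·M_1 + 8·M_2 + 2·M_3 = 6(Δ_2 - Δ_1) = -51
Natural end conditions: M_0 = M_3 = 0.
Solving: M_0 = 0, M_1 = 5/2, M_2 = -7, M_3 = 0.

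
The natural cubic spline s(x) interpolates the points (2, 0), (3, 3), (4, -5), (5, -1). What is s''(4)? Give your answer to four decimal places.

Put σ_i = s'' at the i-th knot. Here h = (1, 1, 1) and Δ = (3, -8, 4), so the interior equations h_(i-1)·σ_(i-1) + 2(h_(i-1)+h_i)·σ_i + h_i·σ_(i+1) = 6(Δ_i − Δ_(i-1)) read
  1·σ_0 + 4·σ_1 + 1·σ_2 = 6(Δ_1 - Δ_0) = -66
  1·σ_1 + 4·σ_2 + 1·σ_3 = 6(Δ_2 - Δ_1) = 72
Natural end conditions: σ_0 = σ_3 = 0.
Forward elimination and back-substitution give σ_0 = 0, σ_1 = -112/5, σ_2 = 118/5, σ_3 = 0.

23.6000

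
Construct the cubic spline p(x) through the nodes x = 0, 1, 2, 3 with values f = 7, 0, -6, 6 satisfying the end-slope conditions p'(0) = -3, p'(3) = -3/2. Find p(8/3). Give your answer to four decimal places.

With σ_i denoting the second derivative at x_i, h_i = 1, 1, 1, and Δ_i = (y_(i+1) − y_i)/h_i = -7, -6, 12:
  1·σ_0 + 4·σ_1 + 1·σ_2 = 6(Δ_1 - Δ_0) = 6
  1·σ_1 + 4·σ_2 + 1·σ_3 = 6(Δ_2 - Δ_1) = 108
Clamped end conditions give two more equations: 2h_0·σ_0 + h_0·σ_1 = 6(Δ_0 - p'(0)) = -24 and h_2·σ_2 + 2h_2·σ_3 = 6(p'(3) - Δ_2) = -81.
Solving the tridiagonal system: σ_0 = -41/5, σ_1 = -38/5, σ_2 = 223/5, σ_3 = -314/5.
On [2, 3], p(x) = -6 + 38/5·(x - 2) + 223/10·(x - 2)² - 179/10·(x - 2)³.
With (x - 2) = 2/3: p(8/3) = 496/135.

3.6741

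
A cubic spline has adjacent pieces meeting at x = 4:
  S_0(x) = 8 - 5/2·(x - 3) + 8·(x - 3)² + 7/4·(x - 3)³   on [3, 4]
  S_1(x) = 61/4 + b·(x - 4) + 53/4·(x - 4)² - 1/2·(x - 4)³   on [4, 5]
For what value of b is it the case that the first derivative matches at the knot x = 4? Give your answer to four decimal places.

S_0'(x) = -5/2 + 16·(x - 3) + 21/4·(x - 3)², so S_0'(4) = 75/4. On the right, S_1'(4) = b, so b = 75/4.

18.7500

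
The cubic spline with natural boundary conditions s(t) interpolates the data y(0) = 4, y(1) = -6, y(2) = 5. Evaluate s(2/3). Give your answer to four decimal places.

Let M_i = s''(x_i). Step sizes h_i = 1, 1; slopes of the chords Δ_i = (y_(i+1) - y_i)/h_i = -10, 11.
  1·M_0 + 4·M_1 + 1·M_2 = 6(Δ_1 - Δ_0) = 126
Natural end conditions: M_0 = M_2 = 0.
Forward elimination and back-substitution give M_0 = 0, M_1 = 63/2, M_2 = 0.
On [0, 1], s(t) = 4 - 61/4·t + 0·t² + 21/4·t³.
With t = 2/3: s(2/3) = -83/18.

-4.6111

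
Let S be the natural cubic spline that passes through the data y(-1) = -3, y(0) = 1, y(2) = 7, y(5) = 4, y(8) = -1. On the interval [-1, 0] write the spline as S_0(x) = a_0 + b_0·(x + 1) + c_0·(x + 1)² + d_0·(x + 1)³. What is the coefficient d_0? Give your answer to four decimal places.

-0.0307

Let M_i = S''(x_i). Step sizes h_i = 1, 2, 3, 3; slopes of the chords Δ_i = (y_(i+1) - y_i)/h_i = 4, 3, -1, -5/3.
  1·M_0 + 6·M_1 + 2·M_2 = 6(Δ_1 - Δ_0) = -6
  2·M_1 + 10·M_2 + 3·M_3 = 6(Δ_2 - Δ_1) = -24
  3·M_2 + 12·M_3 + 3·M_4 = 6(Δ_3 - Δ_2) = -4
Natural end conditions: M_0 = M_4 = 0.
Hence M_0 = 0, M_1 = -19/103, M_2 = -252/103, M_3 = 86/309, M_4 = 0.
On [-1, 0], with S_0(x) = a_0 + b_0·(x + 1) + c_0·(x + 1)² + d_0·(x + 1)³: c_0 = M_0/2 = 0, d_0 = (M_1 - M_0)/(6h_0) = -19/618, b_0 = Δ_0 - h_0(2M_0 + M_1)/6 = 2491/618.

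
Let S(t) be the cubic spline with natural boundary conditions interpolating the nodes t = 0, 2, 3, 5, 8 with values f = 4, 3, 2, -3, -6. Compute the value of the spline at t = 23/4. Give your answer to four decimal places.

With m_i denoting the second derivative at x_i, h_i = 2, 1, 2, 3, and Δ_i = (y_(i+1) − y_i)/h_i = -1/2, -1, -5/2, -1:
  2·m_0 + 6·m_1 + 1·m_2 = 6(Δ_1 - Δ_0) = -3
  1·m_1 + 6·m_2 + 2·m_3 = 6(Δ_2 - Δ_1) = -9
  2·m_2 + 10·m_3 + 3·m_4 = 6(Δ_3 - Δ_2) = 9
Natural end conditions: m_0 = m_4 = 0.
Forward elimination and back-substitution give m_0 = 0, m_1 = -30/163, m_2 = -309/163, m_3 = 417/326, m_4 = 0.
On [5, 8], S(t) = -3 - 743/326·(t - 5) + 417/652·(t - 5)² - 139/1956·(t - 5)³.
With (t - 5) = 3/4: S(23/4) = -182751/41728.

-4.3796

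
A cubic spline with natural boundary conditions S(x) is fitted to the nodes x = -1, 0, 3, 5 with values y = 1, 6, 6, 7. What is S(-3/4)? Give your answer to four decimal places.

2.4200

Write m_i for S''(x_i). With h_i = 1, 3, 2 and divided differences Δ_i = 5, 0, 1/2, the continuity of S' gives the tridiagonal system
  1·m_0 + 8·m_1 + 3·m_2 = 6(Δ_1 - Δ_0) = -30
  3·m_1 + 10·m_2 + 2·m_3 = 6(Δ_2 - Δ_1) = 3
Natural end conditions: m_0 = m_3 = 0.
Hence m_0 = 0, m_1 = -309/71, m_2 = 114/71, m_3 = 0.
On [-1, 0], S(x) = 1 + 813/142·(x + 1) + 0·(x + 1)² - 103/142·(x + 1)³.
With (x + 1) = 1/4: S(-3/4) = 21993/9088.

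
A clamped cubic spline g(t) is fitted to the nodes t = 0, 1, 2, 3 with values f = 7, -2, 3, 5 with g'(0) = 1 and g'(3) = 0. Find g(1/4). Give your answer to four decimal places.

Let M_i = g''(x_i). Step sizes h_i = 1, 1, 1; slopes of the chords Δ_i = (y_(i+1) - y_i)/h_i = -9, 5, 2.
  1·M_0 + 4·M_1 + 1·M_2 = 6(Δ_1 - Δ_0) = 84
  1·M_1 + 4·M_2 + 1·M_3 = 6(Δ_2 - Δ_1) = -18
Clamped end conditions give two more equations: 2h_0·M_0 + h_0·M_1 = 6(Δ_0 - g'(0)) = -60 and h_2·M_2 + 2h_2·M_3 = 6(g'(3) - Δ_2) = -12.
Forward elimination and back-substitution give M_0 = -724/15, M_1 = 548/15, M_2 = -208/15, M_3 = 14/15.
On [0, 1], g(t) = 7 + 1·t - 362/15·t² + 212/15·t³.
With t = 1/4: g(1/4) = 477/80.

5.9625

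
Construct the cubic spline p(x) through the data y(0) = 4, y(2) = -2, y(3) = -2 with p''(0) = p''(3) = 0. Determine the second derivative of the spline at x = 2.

With M_i denoting the second derivative at x_i, h_i = 2, 1, and Δ_i = (y_(i+1) − y_i)/h_i = -3, 0:
  2·M_0 + 6·M_1 + 1·M_2 = 6(Δ_1 - Δ_0) = 18
Natural end conditions: M_0 = M_2 = 0.
Hence M_0 = 0, M_1 = 3, M_2 = 0.

3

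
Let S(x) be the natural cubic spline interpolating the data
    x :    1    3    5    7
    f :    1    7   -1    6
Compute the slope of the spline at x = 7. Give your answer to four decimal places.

5.9667

Write σ_i for S''(x_i). With h_i = 2, 2, 2 and divided differences Δ_i = 3, -4, 7/2, the continuity of S' gives the tridiagonal system
  2·σ_0 + 8·σ_1 + 2·σ_2 = 6(Δ_1 - Δ_0) = -42
  2·σ_1 + 8·σ_2 + 2·σ_3 = 6(Δ_2 - Δ_1) = 45
Natural end conditions: σ_0 = σ_3 = 0.
Forward elimination and back-substitution give σ_0 = 0, σ_1 = -71/10, σ_2 = 37/5, σ_3 = 0.
On [5, 7], S'(x) = b_2 + 2c_2·(x - 5) + 3d_2·(x - 5)² with b_2 = Δ_2 - h_2(2σ_2 + σ_3)/6 = -43/30, c_2 = σ_2/2 = 37/10, d_2 = (σ_3 - σ_2)/(6h_2) = -37/60. So S'(7) = 179/30.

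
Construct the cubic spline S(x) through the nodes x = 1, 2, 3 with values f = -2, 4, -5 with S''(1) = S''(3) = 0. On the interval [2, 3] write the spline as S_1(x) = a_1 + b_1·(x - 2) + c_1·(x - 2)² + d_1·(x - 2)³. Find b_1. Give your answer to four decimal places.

-1.5000

Put M_i = S'' at the i-th knot. Here h = (1, 1) and Δ = (6, -9), so the interior equations h_(i-1)·M_(i-1) + 2(h_(i-1)+h_i)·M_i + h_i·M_(i+1) = 6(Δ_i − Δ_(i-1)) read
  1·M_0 + 4·M_1 + 1·M_2 = 6(Δ_1 - Δ_0) = -90
Natural end conditions: M_0 = M_2 = 0.
Hence M_0 = 0, M_1 = -45/2, M_2 = 0.
On [2, 3], with S_1(x) = a_1 + b_1·(x - 2) + c_1·(x - 2)² + d_1·(x - 2)³: c_1 = M_1/2 = -45/4, d_1 = (M_2 - M_1)/(6h_1) = 15/4, b_1 = Δ_1 - h_1(2M_1 + M_2)/6 = -3/2.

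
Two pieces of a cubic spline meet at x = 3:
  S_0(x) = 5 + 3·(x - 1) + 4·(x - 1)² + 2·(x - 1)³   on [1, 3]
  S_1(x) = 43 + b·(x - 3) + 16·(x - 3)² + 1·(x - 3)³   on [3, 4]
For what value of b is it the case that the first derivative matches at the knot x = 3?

43

S_0'(x) = 3 + 8·(x - 1) + 6·(x - 1)², so S_0'(3) = 43. On the right, S_1'(3) = b, so b = 43.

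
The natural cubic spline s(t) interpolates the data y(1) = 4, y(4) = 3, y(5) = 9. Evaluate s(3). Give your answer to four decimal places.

0.6944

Let σ_i = s''(x_i). Step sizes h_i = 3, 1; slopes of the chords Δ_i = (y_(i+1) - y_i)/h_i = -1/3, 6.
  3·σ_0 + 8·σ_1 + 1·σ_2 = 6(Δ_1 - Δ_0) = 38
Natural end conditions: σ_0 = σ_2 = 0.
Solving: σ_0 = 0, σ_1 = 19/4, σ_2 = 0.
On [1, 4], s(t) = 4 - 65/24·(t - 1) + 0·(t - 1)² + 19/72·(t - 1)³.
With (t - 1) = 2: s(3) = 25/36.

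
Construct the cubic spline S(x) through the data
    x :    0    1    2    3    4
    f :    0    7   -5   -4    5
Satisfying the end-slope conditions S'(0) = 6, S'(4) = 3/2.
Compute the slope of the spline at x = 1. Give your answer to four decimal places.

Write M_i for S''(x_i). With h_i = 1, 1, 1, 1 and divided differences Δ_i = 7, -12, 1, 9, the continuity of S' gives the tridiagonal system
  1·M_0 + 4·M_1 + 1·M_2 = 6(Δ_1 - Δ_0) = -114
  1·M_1 + 4·M_2 + 1·M_3 = 6(Δ_2 - Δ_1) = 78
  1·M_2 + 4·M_3 + 1·M_4 = 6(Δ_3 - Δ_2) = 48
Clamped end conditions give two more equations: 2h_0·M_0 + h_0·M_1 = 6(Δ_0 - S'(0)) = 6 and h_3·M_3 + 2h_3·M_4 = 6(S'(4) - Δ_3) = -45.
Forward elimination and back-substitution give M_0 = 1317/56, M_1 = -1149/28, M_2 = 213/8, M_3 = 351/28, M_4 = -1611/56.
On [1, 2], S'(x) = b_1 + 2c_1·(x - 1) + 3d_1·(x - 1)² with b_1 = Δ_1 - h_1(2M_1 + M_2)/6 = -309/112, c_1 = M_1/2 = -1149/56, d_1 = (M_2 - M_1)/(6h_1) = 1263/112. So S'(1) = -309/112.

-2.7589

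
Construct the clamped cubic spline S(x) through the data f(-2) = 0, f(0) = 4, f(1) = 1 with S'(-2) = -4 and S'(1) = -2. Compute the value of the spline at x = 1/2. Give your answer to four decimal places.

2.6667

Write m_i for S''(x_i). With h_i = 2, 1 and divided differences Δ_i = 2, -3, the continuity of S' gives the tridiagonal system
  2·m_0 + 6·m_1 + 1·m_2 = 6(Δ_1 - Δ_0) = -30
Clamped end conditions give two more equations: 2h_0·m_0 + h_0·m_1 = 6(Δ_0 - S'(-2)) = 36 and h_1·m_1 + 2h_1·m_2 = 6(S'(1) - Δ_1) = 6.
Solving: m_0 = 44/3, m_1 = -34/3, m_2 = 26/3.
On [0, 1], S(x) = 4 - 2/3·x - 17/3·x² + 10/3·x³.
With x = 1/2: S(1/2) = 8/3.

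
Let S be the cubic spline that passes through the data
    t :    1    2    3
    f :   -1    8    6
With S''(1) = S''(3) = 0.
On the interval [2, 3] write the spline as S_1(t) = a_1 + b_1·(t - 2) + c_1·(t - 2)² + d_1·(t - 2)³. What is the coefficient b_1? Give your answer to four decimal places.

Write M_i for S''(x_i). With h_i = 1, 1 and divided differences Δ_i = 9, -2, the continuity of S' gives the tridiagonal system
  1·M_0 + 4·M_1 + 1·M_2 = 6(Δ_1 - Δ_0) = -66
Natural end conditions: M_0 = M_2 = 0.
Forward elimination and back-substitution give M_0 = 0, M_1 = -33/2, M_2 = 0.
On [2, 3], with S_1(t) = a_1 + b_1·(t - 2) + c_1·(t - 2)² + d_1·(t - 2)³: c_1 = M_1/2 = -33/4, d_1 = (M_2 - M_1)/(6h_1) = 11/4, b_1 = Δ_1 - h_1(2M_1 + M_2)/6 = 7/2.

3.5000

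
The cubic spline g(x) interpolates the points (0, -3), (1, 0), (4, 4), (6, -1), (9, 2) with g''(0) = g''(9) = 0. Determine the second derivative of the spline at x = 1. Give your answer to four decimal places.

Let m_i = g''(x_i). Step sizes h_i = 1, 3, 2, 3; slopes of the chords Δ_i = (y_(i+1) - y_i)/h_i = 3, 4/3, -5/2, 1.
  1·m_0 + 8·m_1 + 3·m_2 = 6(Δ_1 - Δ_0) = -10
  3·m_1 + 10·m_2 + 2·m_3 = 6(Δ_2 - Δ_1) = -23
  2·m_2 + 10·m_3 + 3·m_4 = 6(Δ_3 - Δ_2) = 21
Natural end conditions: m_0 = m_4 = 0.
Solving: m_0 = 0, m_1 = -24/113, m_2 = -938/339, m_3 = 1799/678, m_4 = 0.

-0.2124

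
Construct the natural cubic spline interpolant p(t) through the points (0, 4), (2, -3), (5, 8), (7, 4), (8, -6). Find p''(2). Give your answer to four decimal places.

Write M_i for p''(x_i). With h_i = 2, 3, 2, 1 and divided differences Δ_i = -7/2, 11/3, -2, -10, the continuity of p' gives the tridiagonal system
  2·M_0 + 10·M_1 + 3·M_2 = 6(Δ_1 - Δ_0) = 43
  3·M_1 + 10·M_2 + 2·M_3 = 6(Δ_2 - Δ_1) = -34
  2·M_2 + 6·M_3 + 1·M_4 = 6(Δ_3 - Δ_2) = -48
Natural end conditions: M_0 = M_4 = 0.
Forward elimination and back-substitution give M_0 = 0, M_1 = 1366/253, M_2 = -927/253, M_3 = -1715/253, M_4 = 0.

5.3992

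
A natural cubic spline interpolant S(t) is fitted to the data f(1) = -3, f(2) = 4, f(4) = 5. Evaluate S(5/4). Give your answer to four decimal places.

-0.9961

Let m_i = S''(x_i). Step sizes h_i = 1, 2; slopes of the chords Δ_i = (y_(i+1) - y_i)/h_i = 7, 1/2.
  1·m_0 + 6·m_1 + 2·m_2 = 6(Δ_1 - Δ_0) = -39
Natural end conditions: m_0 = m_2 = 0.
Hence m_0 = 0, m_1 = -13/2, m_2 = 0.
On [1, 2], S(t) = -3 + 97/12·(t - 1) + 0·(t - 1)² - 13/12·(t - 1)³.
With (t - 1) = 1/4: S(5/4) = -255/256.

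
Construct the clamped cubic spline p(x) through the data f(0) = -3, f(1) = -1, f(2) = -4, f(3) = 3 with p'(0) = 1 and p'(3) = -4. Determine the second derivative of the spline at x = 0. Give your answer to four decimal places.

12.2667

Let M_i = p''(x_i). Step sizes h_i = 1, 1, 1; slopes of the chords Δ_i = (y_(i+1) - y_i)/h_i = 2, -3, 7.
  1·M_0 + 4·M_1 + 1·M_2 = 6(Δ_1 - Δ_0) = -30
  1·M_1 + 4·M_2 + 1·M_3 = 6(Δ_2 - Δ_1) = 60
Clamped end conditions give two more equations: 2h_0·M_0 + h_0·M_1 = 6(Δ_0 - p'(0)) = 6 and h_2·M_2 + 2h_2·M_3 = 6(p'(3) - Δ_2) = -66.
Solving the tridiagonal system: M_0 = 184/15, M_1 = -278/15, M_2 = 478/15, M_3 = -734/15.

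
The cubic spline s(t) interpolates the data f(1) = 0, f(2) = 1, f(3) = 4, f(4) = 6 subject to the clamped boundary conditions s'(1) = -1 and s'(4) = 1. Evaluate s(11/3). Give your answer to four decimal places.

5.5457

Put M_i = s'' at the i-th knot. Here h = (1, 1, 1) and Δ = (1, 3, 2), so the interior equations h_(i-1)·M_(i-1) + 2(h_(i-1)+h_i)·M_i + h_i·M_(i+1) = 6(Δ_i − Δ_(i-1)) read
  1·M_0 + 4·M_1 + 1·M_2 = 6(Δ_1 - Δ_0) = 12
  1·M_1 + 4·M_2 + 1·M_3 = 6(Δ_2 - Δ_1) = -6
Clamped end conditions give two more equations: 2h_0·M_0 + h_0·M_1 = 6(Δ_0 - s'(1)) = 12 and h_2·M_2 + 2h_2·M_3 = 6(s'(4) - Δ_2) = -6.
Hence M_0 = 74/15, M_1 = 32/15, M_2 = -22/15, M_3 = -34/15.
On [3, 4], s(t) = 4 + 43/15·(t - 3) - 11/15·(t - 3)² - 2/15·(t - 3)³.
With (t - 3) = 2/3: s(11/3) = 2246/405.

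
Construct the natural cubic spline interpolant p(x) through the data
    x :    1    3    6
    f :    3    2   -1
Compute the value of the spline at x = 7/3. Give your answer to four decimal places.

Put m_i = p'' at the i-th knot. Here h = (2, 3) and Δ = (-1/2, -1), so the interior equations h_(i-1)·m_(i-1) + 2(h_(i-1)+h_i)·m_i + h_i·m_(i+1) = 6(Δ_i − Δ_(i-1)) read
  2·m_0 + 10·m_1 + 3·m_2 = 6(Δ_1 - Δ_0) = -3
Natural end conditions: m_0 = m_2 = 0.
Solving: m_0 = 0, m_1 = -3/10, m_2 = 0.
On [1, 3], p(x) = 3 - 2/5·(x - 1) + 0·(x - 1)² - 1/40·(x - 1)³.
With (x - 1) = 4/3: p(7/3) = 65/27.

2.4074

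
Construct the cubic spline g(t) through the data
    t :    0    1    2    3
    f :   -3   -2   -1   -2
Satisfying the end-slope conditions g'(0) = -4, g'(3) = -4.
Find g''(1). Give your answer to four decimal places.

-4.4000

Let σ_i = g''(x_i). Step sizes h_i = 1, 1, 1; slopes of the chords Δ_i = (y_(i+1) - y_i)/h_i = 1, 1, -1.
  1·σ_0 + 4·σ_1 + 1·σ_2 = 6(Δ_1 - Δ_0) = 0
  1·σ_1 + 4·σ_2 + 1·σ_3 = 6(Δ_2 - Δ_1) = -12
Clamped end conditions give two more equations: 2h_0·σ_0 + h_0·σ_1 = 6(Δ_0 - g'(0)) = 30 and h_2·σ_2 + 2h_2·σ_3 = 6(g'(3) - Δ_2) = -18.
Forward elimination and back-substitution give σ_0 = 86/5, σ_1 = -22/5, σ_2 = 2/5, σ_3 = -46/5.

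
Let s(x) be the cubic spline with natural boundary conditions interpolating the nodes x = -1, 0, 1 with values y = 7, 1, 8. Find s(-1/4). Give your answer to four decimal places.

1.4336

Put σ_i = s'' at the i-th knot. Here h = (1, 1) and Δ = (-6, 7), so the interior equations h_(i-1)·σ_(i-1) + 2(h_(i-1)+h_i)·σ_i + h_i·σ_(i+1) = 6(Δ_i − Δ_(i-1)) read
  1·σ_0 + 4·σ_1 + 1·σ_2 = 6(Δ_1 - Δ_0) = 78
Natural end conditions: σ_0 = σ_2 = 0.
Solving: σ_0 = 0, σ_1 = 39/2, σ_2 = 0.
On [-1, 0], s(x) = 7 - 37/4·(x + 1) + 0·(x + 1)² + 13/4·(x + 1)³.
With (x + 1) = 3/4: s(-1/4) = 367/256.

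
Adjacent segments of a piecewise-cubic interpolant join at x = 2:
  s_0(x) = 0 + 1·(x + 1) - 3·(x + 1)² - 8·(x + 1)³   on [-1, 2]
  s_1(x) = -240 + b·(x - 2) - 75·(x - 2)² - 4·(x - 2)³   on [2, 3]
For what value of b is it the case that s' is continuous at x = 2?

s_0'(x) = 1 - 6·(x + 1) - 24·(x + 1)², so s_0'(2) = -233. On the right, s_1'(2) = b, so b = -233.

-233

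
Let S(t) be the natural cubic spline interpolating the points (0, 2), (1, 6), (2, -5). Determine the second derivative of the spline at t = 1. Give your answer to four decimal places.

Put M_i = S'' at the i-th knot. Here h = (1, 1) and Δ = (4, -11), so the interior equations h_(i-1)·M_(i-1) + 2(h_(i-1)+h_i)·M_i + h_i·M_(i+1) = 6(Δ_i − Δ_(i-1)) read
  1·M_0 + 4·M_1 + 1·M_2 = 6(Δ_1 - Δ_0) = -90
Natural end conditions: M_0 = M_2 = 0.
Hence M_0 = 0, M_1 = -45/2, M_2 = 0.

-22.5000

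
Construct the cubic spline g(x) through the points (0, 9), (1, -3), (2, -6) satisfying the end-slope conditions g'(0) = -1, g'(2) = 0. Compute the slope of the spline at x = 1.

With M_i denoting the second derivative at x_i, h_i = 1, 1, and Δ_i = (y_(i+1) − y_i)/h_i = -12, -3:
  1·M_0 + 4·M_1 + 1·M_2 = 6(Δ_1 - Δ_0) = 54
Clamped end conditions give two more equations: 2h_0·M_0 + h_0·M_1 = 6(Δ_0 - g'(0)) = -66 and h_1·M_1 + 2h_1·M_2 = 6(g'(2) - Δ_1) = 18.
Hence M_0 = -46, M_1 = 26, M_2 = -4.
On [1, 2], g'(x) = b_1 + 2c_1·(x - 1) + 3d_1·(x - 1)² with b_1 = Δ_1 - h_1(2M_1 + M_2)/6 = -11, c_1 = M_1/2 = 13, d_1 = (M_2 - M_1)/(6h_1) = -5. So g'(1) = -11.

-11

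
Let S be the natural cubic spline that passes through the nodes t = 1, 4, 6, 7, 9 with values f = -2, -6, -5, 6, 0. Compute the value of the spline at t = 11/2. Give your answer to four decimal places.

Let σ_i = S''(x_i). Step sizes h_i = 3, 2, 1, 2; slopes of the chords Δ_i = (y_(i+1) - y_i)/h_i = -4/3, 1/2, 11, -3.
  3·σ_0 + 10·σ_1 + 2·σ_2 = 6(Δ_1 - Δ_0) = 11
  2·σ_1 + 6·σ_2 + 1·σ_3 = 6(Δ_2 - Δ_1) = 63
  1·σ_2 + 6·σ_3 + 2·σ_4 = 6(Δ_3 - Δ_2) = -84
Natural end conditions: σ_0 = σ_4 = 0.
Forward elimination and back-substitution give σ_0 = 0, σ_1 = -539/326, σ_2 = 2244/163, σ_3 = -2656/163, σ_4 = 0.
On [4, 6], S(t) = -6 - 2921/978·(t - 4) - 539/652·(t - 4)² + 5027/3912·(t - 4)³.
With (t - 4) = 3/2: S(11/2) = -83489/10432.

-8.0032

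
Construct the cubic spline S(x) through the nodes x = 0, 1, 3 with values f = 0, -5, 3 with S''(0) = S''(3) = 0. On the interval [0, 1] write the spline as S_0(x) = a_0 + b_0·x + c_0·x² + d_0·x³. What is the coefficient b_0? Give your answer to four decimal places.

-6.5000

With m_i denoting the second derivative at x_i, h_i = 1, 2, and Δ_i = (y_(i+1) − y_i)/h_i = -5, 4:
  1·m_0 + 6·m_1 + 2·m_2 = 6(Δ_1 - Δ_0) = 54
Natural end conditions: m_0 = m_2 = 0.
Forward elimination and back-substitution give m_0 = 0, m_1 = 9, m_2 = 0.
On [0, 1], with S_0(x) = a_0 + b_0·x + c_0·x² + d_0·x³: c_0 = m_0/2 = 0, d_0 = (m_1 - m_0)/(6h_0) = 3/2, b_0 = Δ_0 - h_0(2m_0 + m_1)/6 = -13/2.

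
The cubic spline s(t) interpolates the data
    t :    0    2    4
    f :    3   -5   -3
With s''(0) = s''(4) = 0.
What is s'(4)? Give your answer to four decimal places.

With M_i denoting the second derivative at x_i, h_i = 2, 2, and Δ_i = (y_(i+1) − y_i)/h_i = -4, 1:
  2·M_0 + 8·M_1 + 2·M_2 = 6(Δ_1 - Δ_0) = 30
Natural end conditions: M_0 = M_2 = 0.
Solving the tridiagonal system: M_0 = 0, M_1 = 15/4, M_2 = 0.
On [2, 4], s'(t) = b_1 + 2c_1·(t - 2) + 3d_1·(t - 2)² with b_1 = Δ_1 - h_1(2M_1 + M_2)/6 = -3/2, c_1 = M_1/2 = 15/8, d_1 = (M_2 - M_1)/(6h_1) = -5/16. So s'(4) = 9/4.

2.2500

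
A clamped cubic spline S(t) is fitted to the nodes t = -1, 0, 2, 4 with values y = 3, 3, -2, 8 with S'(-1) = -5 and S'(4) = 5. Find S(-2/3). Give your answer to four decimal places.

2.2351

With σ_i denoting the second derivative at x_i, h_i = 1, 2, 2, and Δ_i = (y_(i+1) − y_i)/h_i = 0, -5/2, 5:
  1·σ_0 + 6·σ_1 + 2·σ_2 = 6(Δ_1 - Δ_0) = -15
  2·σ_1 + 8·σ_2 + 2·σ_3 = 6(Δ_2 - Δ_1) = 45
Clamped end conditions give two more equations: 2h_0·σ_0 + h_0·σ_1 = 6(Δ_0 - S'(-1)) = 30 and h_2·σ_2 + 2h_2·σ_3 = 6(S'(4) - Δ_2) = 0.
Hence σ_0 = 445/23, σ_1 = -200/23, σ_2 = 205/23, σ_3 = -205/46.
On [-1, 0], S(t) = 3 - 5·(t + 1) + 445/46·(t + 1)² - 215/46·(t + 1)³.
With (t + 1) = 1/3: S(-2/3) = 1388/621.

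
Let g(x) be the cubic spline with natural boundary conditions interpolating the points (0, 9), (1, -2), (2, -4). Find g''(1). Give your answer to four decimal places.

Put σ_i = g'' at the i-th knot. Here h = (1, 1) and Δ = (-11, -2), so the interior equations h_(i-1)·σ_(i-1) + 2(h_(i-1)+h_i)·σ_i + h_i·σ_(i+1) = 6(Δ_i − Δ_(i-1)) read
  1·σ_0 + 4·σ_1 + 1·σ_2 = 6(Δ_1 - Δ_0) = 54
Natural end conditions: σ_0 = σ_2 = 0.
Forward elimination and back-substitution give σ_0 = 0, σ_1 = 27/2, σ_2 = 0.

13.5000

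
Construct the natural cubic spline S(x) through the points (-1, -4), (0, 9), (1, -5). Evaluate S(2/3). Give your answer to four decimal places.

Put M_i = S'' at the i-th knot. Here h = (1, 1) and Δ = (13, -14), so the interior equations h_(i-1)·M_(i-1) + 2(h_(i-1)+h_i)·M_i + h_i·M_(i+1) = 6(Δ_i − Δ_(i-1)) read
  1·M_0 + 4·M_1 + 1·M_2 = 6(Δ_1 - Δ_0) = -162
Natural end conditions: M_0 = M_2 = 0.
Hence M_0 = 0, M_1 = -81/2, M_2 = 0.
On [0, 1], S(x) = 9 - 1/2·x - 81/4·x² + 27/4·x³.
With x = 2/3: S(2/3) = 5/3.

1.6667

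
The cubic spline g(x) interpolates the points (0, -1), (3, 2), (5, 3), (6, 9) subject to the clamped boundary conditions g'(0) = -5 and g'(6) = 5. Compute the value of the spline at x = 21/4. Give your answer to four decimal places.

4.3310

Write m_i for g''(x_i). With h_i = 3, 2, 1 and divided differences Δ_i = 1, 1/2, 6, the continuity of g' gives the tridiagonal system
  3·m_0 + 10·m_1 + 2·m_2 = 6(Δ_1 - Δ_0) = -3
  2·m_1 + 6·m_2 + 1·m_3 = 6(Δ_2 - Δ_1) = 33
Clamped end conditions give two more equations: 2h_0·m_0 + h_0·m_1 = 6(Δ_0 - g'(0)) = 36 and h_2·m_2 + 2h_2·m_3 = 6(g'(6) - Δ_2) = -6.
Forward elimination and back-substitution give m_0 = 467/57, m_1 = -250/57, m_2 = 464/57, m_3 = -403/57.
On [5, 6], g(x) = 3 + 509/114·(x - 5) + 232/57·(x - 5)² - 289/114·(x - 5)³.
With (x - 5) = 1/4: g(21/4) = 10533/2432.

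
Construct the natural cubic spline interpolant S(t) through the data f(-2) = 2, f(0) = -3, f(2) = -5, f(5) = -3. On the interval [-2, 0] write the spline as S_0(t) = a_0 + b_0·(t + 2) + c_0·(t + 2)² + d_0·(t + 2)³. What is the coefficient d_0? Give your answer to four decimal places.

Write m_i for S''(x_i). With h_i = 2, 2, 3 and divided differences Δ_i = -5/2, -1, 2/3, the continuity of S' gives the tridiagonal system
  2·m_0 + 8·m_1 + 2·m_2 = 6(Δ_1 - Δ_0) = 9
  2·m_1 + 10·m_2 + 3·m_3 = 6(Δ_2 - Δ_1) = 10
Natural end conditions: m_0 = m_3 = 0.
Solving the tridiagonal system: m_0 = 0, m_1 = 35/38, m_2 = 31/38, m_3 = 0.
On [-2, 0], with S_0(t) = a_0 + b_0·(t + 2) + c_0·(t + 2)² + d_0·(t + 2)³: c_0 = m_0/2 = 0, d_0 = (m_1 - m_0)/(6h_0) = 35/456, b_0 = Δ_0 - h_0(2m_0 + m_1)/6 = -160/57.

0.0768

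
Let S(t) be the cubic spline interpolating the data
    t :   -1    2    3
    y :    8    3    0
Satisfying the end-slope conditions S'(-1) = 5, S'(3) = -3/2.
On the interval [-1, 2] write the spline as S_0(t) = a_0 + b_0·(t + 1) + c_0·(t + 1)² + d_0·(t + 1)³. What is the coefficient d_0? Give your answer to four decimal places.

0.4745

Let M_i = S''(x_i). Step sizes h_i = 3, 1; slopes of the chords Δ_i = (y_(i+1) - y_i)/h_i = -5/3, -3.
  3·M_0 + 8·M_1 + 1·M_2 = 6(Δ_1 - Δ_0) = -8
Clamped end conditions give two more equations: 2h_0·M_0 + h_0·M_1 = 6(Δ_0 - S'(-1)) = -40 and h_1·M_1 + 2h_1·M_2 = 6(S'(3) - Δ_1) = 9.
Solving the tridiagonal system: M_0 = -175/24, M_1 = 5/4, M_2 = 31/8.
On [-1, 2], with S_0(t) = a_0 + b_0·(t + 1) + c_0·(t + 1)² + d_0·(t + 1)³: c_0 = M_0/2 = -175/48, d_0 = (M_1 - M_0)/(6h_0) = 205/432, b_0 = Δ_0 - h_0(2M_0 + M_1)/6 = 5.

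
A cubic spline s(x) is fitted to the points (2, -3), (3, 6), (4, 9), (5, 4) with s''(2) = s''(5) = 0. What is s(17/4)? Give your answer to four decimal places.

With M_i denoting the second derivative at x_i, h_i = 1, 1, 1, and Δ_i = (y_(i+1) − y_i)/h_i = 9, 3, -5:
  1·M_0 + 4·M_1 + 1·M_2 = 6(Δ_1 - Δ_0) = -36
  1·M_1 + 4·M_2 + 1·M_3 = 6(Δ_2 - Δ_1) = -48
Natural end conditions: M_0 = M_3 = 0.
Solving the tridiagonal system: M_0 = 0, M_1 = -32/5, M_2 = -52/5, M_3 = 0.
On [4, 5], s(x) = 9 - 23/15·(x - 4) - 26/5·(x - 4)² + 26/15·(x - 4)³.
With (x - 4) = 1/4: s(17/4) = 1331/160.

8.3188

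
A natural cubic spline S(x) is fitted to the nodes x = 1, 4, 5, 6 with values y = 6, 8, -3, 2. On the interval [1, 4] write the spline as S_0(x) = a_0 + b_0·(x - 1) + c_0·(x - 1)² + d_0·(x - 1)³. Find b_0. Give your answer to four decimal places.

Write σ_i for S''(x_i). With h_i = 3, 1, 1 and divided differences Δ_i = 2/3, -11, 5, the continuity of S' gives the tridiagonal system
  3·σ_0 + 8·σ_1 + 1·σ_2 = 6(Δ_1 - Δ_0) = -70
  1·σ_1 + 4·σ_2 + 1·σ_3 = 6(Δ_2 - Δ_1) = 96
Natural end conditions: σ_0 = σ_3 = 0.
Forward elimination and back-substitution give σ_0 = 0, σ_1 = -376/31, σ_2 = 838/31, σ_3 = 0.
On [1, 4], with S_0(x) = a_0 + b_0·(x - 1) + c_0·(x - 1)² + d_0·(x - 1)³: c_0 = σ_0/2 = 0, d_0 = (σ_1 - σ_0)/(6h_0) = -188/279, b_0 = Δ_0 - h_0(2σ_0 + σ_1)/6 = 626/93.

6.7312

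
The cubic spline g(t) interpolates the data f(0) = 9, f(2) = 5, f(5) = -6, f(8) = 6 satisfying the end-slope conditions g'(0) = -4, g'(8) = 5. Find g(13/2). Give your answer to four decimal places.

-1.9934

With M_i denoting the second derivative at x_i, h_i = 2, 3, 3, and Δ_i = (y_(i+1) − y_i)/h_i = -2, -11/3, 4:
  2·M_0 + 10·M_1 + 3·M_2 = 6(Δ_1 - Δ_0) = -10
  3·M_1 + 12·M_2 + 3·M_3 = 6(Δ_2 - Δ_1) = 46
Clamped end conditions give two more equations: 2h_0·M_0 + h_0·M_1 = 6(Δ_0 - g'(0)) = 12 and h_2·M_2 + 2h_2·M_3 = 6(g'(8) - Δ_2) = 6.
Solving the tridiagonal system: M_0 = 90/19, M_1 = -66/19, M_2 = 290/57, M_3 = -88/57.
On [5, 8], g(t) = -6 - 6/19·(t - 5) + 145/57·(t - 5)² - 7/19·(t - 5)³.
With (t - 5) = 3/2: g(13/2) = -303/152.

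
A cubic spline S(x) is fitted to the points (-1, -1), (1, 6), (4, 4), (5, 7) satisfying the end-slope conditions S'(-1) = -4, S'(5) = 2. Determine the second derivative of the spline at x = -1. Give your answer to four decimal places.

14.9359

Put m_i = S'' at the i-th knot. Here h = (2, 3, 1) and Δ = (7/2, -2/3, 3), so the interior equations h_(i-1)·m_(i-1) + 2(h_(i-1)+h_i)·m_i + h_i·m_(i+1) = 6(Δ_i − Δ_(i-1)) read
  2·m_0 + 10·m_1 + 3·m_2 = 6(Δ_1 - Δ_0) = -25
  3·m_1 + 8·m_2 + 1·m_3 = 6(Δ_2 - Δ_1) = 22
Clamped end conditions give two more equations: 2h_0·m_0 + h_0·m_1 = 6(Δ_0 - S'(-1)) = 45 and h_2·m_2 + 2h_2·m_3 = 6(S'(5) - Δ_2) = -6.
Hence m_0 = 1165/78, m_1 = -575/78, m_2 = 245/39, m_3 = -479/78.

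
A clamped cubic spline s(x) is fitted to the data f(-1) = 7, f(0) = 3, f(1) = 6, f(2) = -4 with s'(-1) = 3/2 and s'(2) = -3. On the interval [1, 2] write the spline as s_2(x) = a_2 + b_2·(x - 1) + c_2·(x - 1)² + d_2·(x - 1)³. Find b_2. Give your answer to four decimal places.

-4.5000

Put σ_i = s'' at the i-th knot. Here h = (1, 1, 1) and Δ = (-4, 3, -10), so the interior equations h_(i-1)·σ_(i-1) + 2(h_(i-1)+h_i)·σ_i + h_i·σ_(i+1) = 6(Δ_i − Δ_(i-1)) read
  1·σ_0 + 4·σ_1 + 1·σ_2 = 6(Δ_1 - Δ_0) = 42
  1·σ_1 + 4·σ_2 + 1·σ_3 = 6(Δ_2 - Δ_1) = -78
Clamped end conditions give two more equations: 2h_0·σ_0 + h_0·σ_1 = 6(Δ_0 - s'(-1)) = -33 and h_2·σ_2 + 2h_2·σ_3 = 6(s'(2) - Δ_2) = 42.
Forward elimination and back-substitution give σ_0 = -30, σ_1 = 27, σ_2 = -36, σ_3 = 39.
On [1, 2], with s_2(x) = a_2 + b_2·(x - 1) + c_2·(x - 1)² + d_2·(x - 1)³: c_2 = σ_2/2 = -18, d_2 = (σ_3 - σ_2)/(6h_2) = 25/2, b_2 = Δ_2 - h_2(2σ_2 + σ_3)/6 = -9/2.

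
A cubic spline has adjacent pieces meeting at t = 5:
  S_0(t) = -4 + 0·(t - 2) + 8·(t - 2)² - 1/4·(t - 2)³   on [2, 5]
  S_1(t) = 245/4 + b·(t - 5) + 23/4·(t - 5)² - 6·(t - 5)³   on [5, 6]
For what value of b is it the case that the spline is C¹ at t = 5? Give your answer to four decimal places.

41.2500

S_0'(t) = 0 + 16·(t - 2) - 3/4·(t - 2)², so S_0'(5) = 165/4. On the right, S_1'(5) = b, so b = 165/4.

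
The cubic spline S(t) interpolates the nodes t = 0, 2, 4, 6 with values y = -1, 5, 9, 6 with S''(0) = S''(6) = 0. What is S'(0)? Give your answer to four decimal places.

Write σ_i for S''(x_i). With h_i = 2, 2, 2 and divided differences Δ_i = 3, 2, -3/2, the continuity of S' gives the tridiagonal system
  2·σ_0 + 8·σ_1 + 2·σ_2 = 6(Δ_1 - Δ_0) = -6
  2·σ_1 + 8·σ_2 + 2·σ_3 = 6(Δ_2 - Δ_1) = -21
Natural end conditions: σ_0 = σ_3 = 0.
Solving the tridiagonal system: σ_0 = 0, σ_1 = -1/10, σ_2 = -13/5, σ_3 = 0.
On [0, 2], S'(t) = b_0 + 2c_0·t + 3d_0·t² with b_0 = Δ_0 - h_0(2σ_0 + σ_1)/6 = 91/30, c_0 = σ_0/2 = 0, d_0 = (σ_1 - σ_0)/(6h_0) = -1/120. So S'(0) = 91/30.

3.0333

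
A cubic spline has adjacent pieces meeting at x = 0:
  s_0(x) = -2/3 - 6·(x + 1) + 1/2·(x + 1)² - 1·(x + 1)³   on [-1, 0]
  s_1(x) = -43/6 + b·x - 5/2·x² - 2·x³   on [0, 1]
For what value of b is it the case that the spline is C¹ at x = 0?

-8

s_0'(x) = -6 + 1·(x + 1) - 3·(x + 1)², so s_0'(0) = -8. On the right, s_1'(0) = b, so b = -8.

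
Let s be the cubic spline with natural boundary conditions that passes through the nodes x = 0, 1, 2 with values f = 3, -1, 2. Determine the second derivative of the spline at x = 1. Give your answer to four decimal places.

10.5000

With M_i denoting the second derivative at x_i, h_i = 1, 1, and Δ_i = (y_(i+1) − y_i)/h_i = -4, 3:
  1·M_0 + 4·M_1 + 1·M_2 = 6(Δ_1 - Δ_0) = 42
Natural end conditions: M_0 = M_2 = 0.
Hence M_0 = 0, M_1 = 21/2, M_2 = 0.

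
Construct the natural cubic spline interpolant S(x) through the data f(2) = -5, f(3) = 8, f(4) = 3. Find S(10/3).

8

With M_i denoting the second derivative at x_i, h_i = 1, 1, and Δ_i = (y_(i+1) − y_i)/h_i = 13, -5:
  1·M_0 + 4·M_1 + 1·M_2 = 6(Δ_1 - Δ_0) = -108
Natural end conditions: M_0 = M_2 = 0.
Solving the tridiagonal system: M_0 = 0, M_1 = -27, M_2 = 0.
On [3, 4], S(x) = 8 + 4·(x - 3) - 27/2·(x - 3)² + 9/2·(x - 3)³.
With (x - 3) = 1/3: S(10/3) = 8.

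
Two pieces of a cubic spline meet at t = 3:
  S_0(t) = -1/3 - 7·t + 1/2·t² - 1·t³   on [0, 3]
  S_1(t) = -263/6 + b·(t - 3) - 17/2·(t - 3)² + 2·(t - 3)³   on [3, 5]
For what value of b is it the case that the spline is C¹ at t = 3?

-31

S_0'(t) = -7 + 1·t - 3·t², so S_0'(3) = -31. On the right, S_1'(3) = b, so b = -31.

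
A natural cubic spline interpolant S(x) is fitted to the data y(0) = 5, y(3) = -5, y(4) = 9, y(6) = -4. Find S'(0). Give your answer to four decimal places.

-11.2801

With M_i denoting the second derivative at x_i, h_i = 3, 1, 2, and Δ_i = (y_(i+1) − y_i)/h_i = -10/3, 14, -13/2:
  3·M_0 + 8·M_1 + 1·M_2 = 6(Δ_1 - Δ_0) = 104
  1·M_1 + 6·M_2 + 2·M_3 = 6(Δ_2 - Δ_1) = -123
Natural end conditions: M_0 = M_3 = 0.
Hence M_0 = 0, M_1 = 747/47, M_2 = -1088/47, M_3 = 0.
On [0, 3], S'(x) = b_0 + 2c_0·x + 3d_0·x² with b_0 = Δ_0 - h_0(2M_0 + M_1)/6 = -3181/282, c_0 = M_0/2 = 0, d_0 = (M_1 - M_0)/(6h_0) = 83/94. So S'(0) = -3181/282.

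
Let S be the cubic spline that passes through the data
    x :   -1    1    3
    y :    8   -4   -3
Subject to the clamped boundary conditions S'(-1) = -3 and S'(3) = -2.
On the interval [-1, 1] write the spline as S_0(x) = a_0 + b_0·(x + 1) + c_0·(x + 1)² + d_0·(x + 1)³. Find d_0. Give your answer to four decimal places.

1.5313

Let M_i = S''(x_i). Step sizes h_i = 2, 2; slopes of the chords Δ_i = (y_(i+1) - y_i)/h_i = -6, 1/2.
  2·M_0 + 8·M_1 + 2·M_2 = 6(Δ_1 - Δ_0) = 39
Clamped end conditions give two more equations: 2h_0·M_0 + h_0·M_1 = 6(Δ_0 - S'(-1)) = -18 and h_1·M_1 + 2h_1·M_2 = 6(S'(3) - Δ_1) = -15.
Solving the tridiagonal system: M_0 = -73/8, M_1 = 37/4, M_2 = -67/8.
On [-1, 1], with S_0(x) = a_0 + b_0·(x + 1) + c_0·(x + 1)² + d_0·(x + 1)³: c_0 = M_0/2 = -73/16, d_0 = (M_1 - M_0)/(6h_0) = 49/32, b_0 = Δ_0 - h_0(2M_0 + M_1)/6 = -3.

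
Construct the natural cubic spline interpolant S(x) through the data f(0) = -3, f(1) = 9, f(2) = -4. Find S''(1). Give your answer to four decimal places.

-37.5000

Let M_i = S''(x_i). Step sizes h_i = 1, 1; slopes of the chords Δ_i = (y_(i+1) - y_i)/h_i = 12, -13.
  1·M_0 + 4·M_1 + 1·M_2 = 6(Δ_1 - Δ_0) = -150
Natural end conditions: M_0 = M_2 = 0.
Forward elimination and back-substitution give M_0 = 0, M_1 = -75/2, M_2 = 0.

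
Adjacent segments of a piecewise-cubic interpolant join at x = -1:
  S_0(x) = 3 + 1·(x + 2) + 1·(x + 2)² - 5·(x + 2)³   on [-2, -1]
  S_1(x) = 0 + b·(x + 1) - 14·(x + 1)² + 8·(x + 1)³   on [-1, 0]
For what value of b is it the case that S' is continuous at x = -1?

S_0'(x) = 1 + 2·(x + 2) - 15·(x + 2)², so S_0'(-1) = -12. On the right, S_1'(-1) = b, so b = -12.

-12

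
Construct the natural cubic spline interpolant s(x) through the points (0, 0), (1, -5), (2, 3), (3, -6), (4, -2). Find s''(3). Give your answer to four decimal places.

Write M_i for s''(x_i). With h_i = 1, 1, 1, 1 and divided differences Δ_i = -5, 8, -9, 4, the continuity of s' gives the tridiagonal system
  1·M_0 + 4·M_1 + 1·M_2 = 6(Δ_1 - Δ_0) = 78
  1·M_1 + 4·M_2 + 1·M_3 = 6(Δ_2 - Δ_1) = -102
  1·M_2 + 4·M_3 + 1·M_4 = 6(Δ_3 - Δ_2) = 78
Natural end conditions: M_0 = M_4 = 0.
Solving the tridiagonal system: M_0 = 0, M_1 = 207/7, M_2 = -282/7, M_3 = 207/7, M_4 = 0.

29.5714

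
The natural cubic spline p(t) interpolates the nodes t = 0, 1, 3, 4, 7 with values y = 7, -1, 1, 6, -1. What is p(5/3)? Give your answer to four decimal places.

Write M_i for p''(x_i). With h_i = 1, 2, 1, 3 and divided differences Δ_i = -8, 1, 5, -7/3, the continuity of p' gives the tridiagonal system
  1·M_0 + 6·M_1 + 2·M_2 = 6(Δ_1 - Δ_0) = 54
  2·M_1 + 6·M_2 + 1·M_3 = 6(Δ_2 - Δ_1) = 24
  1·M_2 + 8·M_3 + 3·M_4 = 6(Δ_3 - Δ_2) = -44
Natural end conditions: M_0 = M_4 = 0.
Hence M_0 = 0, M_1 = 1033/125, M_2 = 276/125, M_3 = -722/125, M_4 = 0.
On [1, 3], p(t) = -1 - 1967/375·(t - 1) + 1033/250·(t - 1)² - 757/1500·(t - 1)³.
With (t - 1) = 2/3: p(5/3) = -28451/10125.

-2.8100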